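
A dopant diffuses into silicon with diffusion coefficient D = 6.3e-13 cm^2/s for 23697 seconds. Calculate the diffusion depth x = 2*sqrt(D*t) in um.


Step 1: Compute D*t = 6.3e-13 * 23697 = 1.492911e-08 cm^2
Step 2: sqrt(D*t) = 1.22185e-04 cm
Step 3: x = 2 * 1.22185e-04 cm = 2.4437e-04 cm
Step 4: Convert to um (1 cm = 1e4 um): x = 2.444 um


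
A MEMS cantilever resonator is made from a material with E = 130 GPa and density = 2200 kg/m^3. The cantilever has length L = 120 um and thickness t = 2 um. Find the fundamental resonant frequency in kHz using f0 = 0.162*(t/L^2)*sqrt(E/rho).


Step 1: Convert units to SI.
t_SI = 2e-6 m, L_SI = 120e-6 m
Step 2: Calculate sqrt(E/rho).
sqrt(130e9 / 2200) = 7687.06 m/s
Step 3: Compute f0.
f0 = 0.162 * 2e-6 / (120e-6)^2 * 7687.06 = 172958.9 Hz = 172.96 kHz


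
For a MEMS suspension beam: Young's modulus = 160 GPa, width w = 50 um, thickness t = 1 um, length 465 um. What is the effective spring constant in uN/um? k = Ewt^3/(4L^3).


Step 1: Convert E to consistent units (1 GPa = 1000 uN/um^2).
E = 160 GPa = 160000 uN/um^2
Step 2: Compute t^3 = 1^3 = 1
Step 3: Compute L^3 = 465^3 = 100544625
Step 4: k = 160000 * 50 * 1 / (4 * 100544625)
k = 0.0199 uN/um


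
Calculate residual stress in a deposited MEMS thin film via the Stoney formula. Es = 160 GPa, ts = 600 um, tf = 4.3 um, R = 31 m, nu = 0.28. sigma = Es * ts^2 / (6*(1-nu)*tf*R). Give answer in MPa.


Step 1: Compute numerator: Es * ts^2 = 160 * 600^2 = 57600000 (GPa*um^2)
Step 2: Compute denominator (R in um): 6*(1-nu)*tf*R = 6*0.72*4.3*31e6 = 575856000.0 (um^2)
Step 3: sigma (GPa) = 57600000 / 575856000.0 = 1.00025e-01 GPa
Step 4: Convert to MPa (x1000): sigma = 100.0 MPa


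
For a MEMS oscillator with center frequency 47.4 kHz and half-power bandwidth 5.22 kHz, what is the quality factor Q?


Step 1: Q = f0 / bandwidth
Step 2: Q = 47.4 / 5.22
Q = 9.1


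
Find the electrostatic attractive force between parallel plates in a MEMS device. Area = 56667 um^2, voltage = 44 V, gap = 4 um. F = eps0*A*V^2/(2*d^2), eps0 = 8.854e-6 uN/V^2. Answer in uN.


Step 1: Identify parameters.
eps0 = 8.854e-6 uN/V^2, A = 56667 um^2, V = 44 V, d = 4 um
Step 2: Compute V^2 = 44^2 = 1936
Step 3: Compute d^2 = 4^2 = 16
Step 4: F = 0.5 * 8.854e-6 * 56667 * 1936 / 16
F = 30.355 uN


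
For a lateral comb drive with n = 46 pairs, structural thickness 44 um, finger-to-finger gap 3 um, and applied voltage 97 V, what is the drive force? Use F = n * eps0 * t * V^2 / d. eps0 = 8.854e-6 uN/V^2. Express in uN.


Step 1: Parameters: n=46, eps0=8.854e-6 uN/V^2, t=44 um, V=97 V, d=3 um
Step 2: V^2 = 9409
Step 3: F = 46 * 8.854e-6 * 44 * 9409 / 3
F = 56.205 uN


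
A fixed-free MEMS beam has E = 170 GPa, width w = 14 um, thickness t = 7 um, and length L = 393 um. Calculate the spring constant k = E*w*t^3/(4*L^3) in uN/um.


Step 1: Convert E to consistent units (1 GPa = 1000 uN/um^2).
E = 170 GPa = 170000 uN/um^2
Step 2: Compute t^3 = 7^3 = 343
Step 3: Compute L^3 = 393^3 = 60698457
Step 4: k = 170000 * 14 * 343 / (4 * 60698457)
k = 3.3623 uN/um


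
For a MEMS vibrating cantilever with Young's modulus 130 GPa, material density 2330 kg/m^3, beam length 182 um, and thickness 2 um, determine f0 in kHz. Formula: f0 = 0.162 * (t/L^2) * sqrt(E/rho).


Step 1: Convert units to SI.
t_SI = 2e-6 m, L_SI = 182e-6 m
Step 2: Calculate sqrt(E/rho).
sqrt(130e9 / 2330) = 7469.54 m/s
Step 3: Compute f0.
f0 = 0.162 * 2e-6 / (182e-6)^2 * 7469.54 = 73062.8 Hz = 73.06 kHz


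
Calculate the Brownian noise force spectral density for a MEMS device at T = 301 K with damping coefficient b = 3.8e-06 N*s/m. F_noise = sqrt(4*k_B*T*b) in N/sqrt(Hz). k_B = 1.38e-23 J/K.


Step 1: Compute 4 * k_B * T * b
= 4 * 1.38e-23 * 301 * 3.8e-06
= 6.3138e-26 N^2/Hz
Step 2: F_noise = sqrt(6.3138e-26)
F_noise = 2.51e-13 N/sqrt(Hz)


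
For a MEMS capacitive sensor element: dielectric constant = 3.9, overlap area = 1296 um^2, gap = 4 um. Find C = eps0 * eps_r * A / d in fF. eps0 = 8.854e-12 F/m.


Step 1: Convert area to m^2: A = 1296e-12 m^2
Step 2: Convert gap to m: d = 4e-6 m
Step 3: C = eps0 * eps_r * A / d
C = 8.854e-12 * 3.9 * 1296e-12 / 4e-6
Step 4: Convert to fF (multiply by 1e15).
C = 11.19 fF


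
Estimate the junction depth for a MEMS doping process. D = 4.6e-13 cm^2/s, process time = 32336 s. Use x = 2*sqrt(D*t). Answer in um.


Step 1: Compute D*t = 4.6e-13 * 32336 = 1.487456e-08 cm^2
Step 2: sqrt(D*t) = 1.21961e-04 cm
Step 3: x = 2 * 1.21961e-04 cm = 2.43922e-04 cm
Step 4: Convert to um (1 cm = 1e4 um): x = 2.439 um


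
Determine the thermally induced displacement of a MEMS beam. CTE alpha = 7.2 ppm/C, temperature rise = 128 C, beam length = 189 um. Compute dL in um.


Step 1: Convert CTE: alpha = 7.2 ppm/C = 7.2e-6 /C
Step 2: dL = 7.2e-6 * 128 * 189
dL = 0.1742 um


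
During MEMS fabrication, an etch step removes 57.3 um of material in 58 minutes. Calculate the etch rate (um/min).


Step 1: Etch rate = depth / time
Step 2: rate = 57.3 / 58
rate = 0.988 um/min


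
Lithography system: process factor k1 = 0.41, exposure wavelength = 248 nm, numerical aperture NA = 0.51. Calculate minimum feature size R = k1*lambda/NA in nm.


Step 1: Identify values: k1 = 0.41, lambda = 248 nm, NA = 0.51
Step 2: R = k1 * lambda / NA
R = 0.41 * 248 / 0.51
R = 199.4 nm


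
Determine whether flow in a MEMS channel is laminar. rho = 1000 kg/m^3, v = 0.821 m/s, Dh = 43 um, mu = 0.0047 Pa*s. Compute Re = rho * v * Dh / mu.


Step 1: Convert Dh to meters: Dh = 43e-6 m
Step 2: Re = rho * v * Dh / mu
Re = 1000 * 0.821 * 43e-6 / 0.0047
Re = 7.511
Since Re = 7.511 is below ~2300, the flow is laminar.


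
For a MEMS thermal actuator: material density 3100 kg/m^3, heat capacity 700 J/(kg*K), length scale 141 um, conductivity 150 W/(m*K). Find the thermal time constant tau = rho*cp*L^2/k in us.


Step 1: Convert L to m: L = 141e-6 m
Step 2: L^2 = (141e-6)^2 = 1.9881e-08 m^2
Step 3: tau = 3100 * 700 * 1.9881e-08 / 150 = 2.876118e-04 s
Step 4: Convert to microseconds (multiply by 1e6).
tau = 287.612 us


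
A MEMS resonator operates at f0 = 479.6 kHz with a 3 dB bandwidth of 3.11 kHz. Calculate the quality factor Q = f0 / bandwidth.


Step 1: Q = f0 / bandwidth
Step 2: Q = 479.6 / 3.11
Q = 154.2


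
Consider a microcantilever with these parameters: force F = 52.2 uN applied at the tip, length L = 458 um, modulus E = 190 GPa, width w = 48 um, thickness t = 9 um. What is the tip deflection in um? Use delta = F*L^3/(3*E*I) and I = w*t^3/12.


Step 1: Calculate the second moment of area.
I = w * t^3 / 12 = 48 * 9^3 / 12 = 2916.0 um^4
Step 2: Convert E to consistent units (1 GPa = 1000 uN/um^2).
E = 190 GPa = 190000 uN/um^2
Step 3: Calculate tip deflection.
delta = F * L^3 / (3 * E * I)
delta = 52.2 * 458^3 / (3 * 190000 * 2916.0)
delta = 3.0172 um


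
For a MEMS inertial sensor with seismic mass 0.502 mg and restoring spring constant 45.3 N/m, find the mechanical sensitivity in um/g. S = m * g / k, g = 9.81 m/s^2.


Step 1: Convert mass: m = 0.502 mg = 5.02e-07 kg
Step 2: S = m * g / k = 5.02e-07 * 9.81 / 45.3
Step 3: S = 1.09e-07 m/g
Step 4: Convert to um/g: S = 0.109 um/g


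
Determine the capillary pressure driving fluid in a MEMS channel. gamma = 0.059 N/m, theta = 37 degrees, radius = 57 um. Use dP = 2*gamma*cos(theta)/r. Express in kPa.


Step 1: cos(37 deg) = 0.7986
Step 2: Convert r to m: r = 57e-6 m
Step 3: dP = 2 * 0.059 * 0.7986 / 57e-6 = 1653.2 Pa
Step 4: Convert Pa to kPa (divide by 1000).
dP = 1.65 kPa


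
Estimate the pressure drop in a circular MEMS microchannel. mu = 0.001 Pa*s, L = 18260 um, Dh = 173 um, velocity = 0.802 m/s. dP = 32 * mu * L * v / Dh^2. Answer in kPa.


Step 1: Convert to SI: L = 18260e-6 m, Dh = 173e-6 m
Step 2: dP = 32 * 0.001 * 18260e-6 * 0.802 / (173e-6)^2
Step 3: dP = 15657.88 Pa
Step 4: Convert to kPa: dP = 15.66 kPa


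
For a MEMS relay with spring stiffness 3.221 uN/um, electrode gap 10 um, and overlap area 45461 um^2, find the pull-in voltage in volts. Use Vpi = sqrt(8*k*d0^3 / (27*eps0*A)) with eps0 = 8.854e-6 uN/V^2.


Step 1: Compute numerator: 8 * k * d0^3 = 8 * 3.221 * 10^3 = 25768.0
Step 2: Compute denominator: 27 * eps0 * A = 27 * 8.854e-6 * 45461 = 10.867816
Step 3: Vpi = sqrt(25768.0 / 10.867816)
Vpi = 48.69 V


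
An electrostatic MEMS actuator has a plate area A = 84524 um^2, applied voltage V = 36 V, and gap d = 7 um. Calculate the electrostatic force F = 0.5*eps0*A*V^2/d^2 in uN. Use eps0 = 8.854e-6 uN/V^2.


Step 1: Identify parameters.
eps0 = 8.854e-6 uN/V^2, A = 84524 um^2, V = 36 V, d = 7 um
Step 2: Compute V^2 = 36^2 = 1296
Step 3: Compute d^2 = 7^2 = 49
Step 4: F = 0.5 * 8.854e-6 * 84524 * 1296 / 49
F = 9.897 uN


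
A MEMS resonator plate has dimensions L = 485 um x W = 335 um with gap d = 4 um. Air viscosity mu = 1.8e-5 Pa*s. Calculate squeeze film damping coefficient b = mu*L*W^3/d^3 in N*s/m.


Step 1: Convert to SI.
L = 485e-6 m, W = 335e-6 m, d = 4e-6 m
Step 2: W^3 = (335e-6)^3 = 3.76e-11 m^3
Step 3: d^3 = (4e-6)^3 = 6.40e-17 m^3
Step 4: b = 1.8e-5 * 485e-6 * 3.76e-11 / 6.40e-17
b = 5.13e-03 N*s/m


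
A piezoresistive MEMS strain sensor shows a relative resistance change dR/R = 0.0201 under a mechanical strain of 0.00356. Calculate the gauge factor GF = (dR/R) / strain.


Step 1: Identify values.
dR/R = 0.0201, strain = 0.00356
Step 2: GF = (dR/R) / strain = 0.0201 / 0.00356
GF = 5.6


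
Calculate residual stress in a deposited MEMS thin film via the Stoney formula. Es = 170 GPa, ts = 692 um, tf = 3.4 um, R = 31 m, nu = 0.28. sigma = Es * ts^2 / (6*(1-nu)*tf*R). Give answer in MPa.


Step 1: Compute numerator: Es * ts^2 = 170 * 692^2 = 81406880 (GPa*um^2)
Step 2: Compute denominator (R in um): 6*(1-nu)*tf*R = 6*0.72*3.4*31e6 = 455328000.0 (um^2)
Step 3: sigma (GPa) = 81406880 / 455328000.0 = 1.78787e-01 GPa
Step 4: Convert to MPa (x1000): sigma = 178.8 MPa


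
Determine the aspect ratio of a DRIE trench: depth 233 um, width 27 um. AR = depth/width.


Step 1: AR = depth / width
Step 2: AR = 233 / 27
AR = 8.6


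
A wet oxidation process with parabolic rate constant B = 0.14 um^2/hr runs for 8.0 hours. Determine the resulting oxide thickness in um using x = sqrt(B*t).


Step 1: Compute B*t = 0.14 * 8.0 = 1.12
Step 2: x = sqrt(1.12)
x = 1.058 um


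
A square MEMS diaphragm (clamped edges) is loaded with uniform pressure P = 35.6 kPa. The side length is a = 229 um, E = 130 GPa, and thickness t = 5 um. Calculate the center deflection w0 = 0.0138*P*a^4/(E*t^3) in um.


Step 1: Convert pressure to compatible units (E is in GPa, so P in GPa).
P = 35.6 kPa = 35.6e-6 GPa
Step 2: Compute numerator: 0.0138 * P * a^4.
a^4 = 229^4 = 2750058481
numerator = 0.0138 * 35.6e-6 * 2750058481 = 1.351e+03
Step 3: Compute denominator: E * t^3 = 130 * 5^3 = 16250
Step 4: w0 = numerator / denominator = 1.351e+03 / 16250 = 0.0831 um


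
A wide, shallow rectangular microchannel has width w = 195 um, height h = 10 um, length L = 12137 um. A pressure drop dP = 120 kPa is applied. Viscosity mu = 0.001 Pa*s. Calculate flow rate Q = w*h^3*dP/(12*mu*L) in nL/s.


Step 1: Convert all dimensions to SI (meters).
w = 195e-6 m, h = 10e-6 m, L = 12137e-6 m, dP = 120e3 Pa
Step 2: Q = w * h^3 * dP / (12 * mu * L)
Q = 195e-6 * (10e-6)^3 * 120e3 / (12 * 0.001 * 12137e-6) = 1.6066573e-10 m^3/s
Step 3: Convert Q from m^3/s to nL/s (1 m^3 = 1e12 nL, so multiply by 1e12).
Q = 160.666 nL/s


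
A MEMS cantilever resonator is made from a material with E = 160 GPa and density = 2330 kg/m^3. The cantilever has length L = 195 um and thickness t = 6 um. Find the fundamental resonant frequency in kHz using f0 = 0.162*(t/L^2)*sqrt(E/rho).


Step 1: Convert units to SI.
t_SI = 6e-6 m, L_SI = 195e-6 m
Step 2: Calculate sqrt(E/rho).
sqrt(160e9 / 2330) = 8286.71 m/s
Step 3: Compute f0.
f0 = 0.162 * 6e-6 / (195e-6)^2 * 8286.71 = 211826.0 Hz = 211.83 kHz


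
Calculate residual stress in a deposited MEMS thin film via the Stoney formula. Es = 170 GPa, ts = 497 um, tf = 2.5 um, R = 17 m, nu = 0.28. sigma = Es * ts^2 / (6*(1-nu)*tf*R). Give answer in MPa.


Step 1: Compute numerator: Es * ts^2 = 170 * 497^2 = 41991530 (GPa*um^2)
Step 2: Compute denominator (R in um): 6*(1-nu)*tf*R = 6*0.72*2.5*17e6 = 183600000.0 (um^2)
Step 3: sigma (GPa) = 41991530 / 183600000.0 = 2.28712e-01 GPa
Step 4: Convert to MPa (x1000): sigma = 228.7 MPa


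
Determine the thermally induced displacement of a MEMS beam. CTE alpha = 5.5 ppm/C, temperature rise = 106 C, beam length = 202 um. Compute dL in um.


Step 1: Convert CTE: alpha = 5.5 ppm/C = 5.5e-6 /C
Step 2: dL = 5.5e-6 * 106 * 202
dL = 0.1178 um


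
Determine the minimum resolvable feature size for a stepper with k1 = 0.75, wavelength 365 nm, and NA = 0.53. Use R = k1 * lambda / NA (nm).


Step 1: Identify values: k1 = 0.75, lambda = 365 nm, NA = 0.53
Step 2: R = k1 * lambda / NA
R = 0.75 * 365 / 0.53
R = 516.5 nm


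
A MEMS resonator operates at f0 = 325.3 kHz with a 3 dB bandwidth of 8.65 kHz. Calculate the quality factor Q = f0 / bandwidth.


Step 1: Q = f0 / bandwidth
Step 2: Q = 325.3 / 8.65
Q = 37.6


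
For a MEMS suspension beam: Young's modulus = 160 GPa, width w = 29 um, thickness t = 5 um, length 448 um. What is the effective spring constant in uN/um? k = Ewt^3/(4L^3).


Step 1: Convert E to consistent units (1 GPa = 1000 uN/um^2).
E = 160 GPa = 160000 uN/um^2
Step 2: Compute t^3 = 5^3 = 125
Step 3: Compute L^3 = 448^3 = 89915392
Step 4: k = 160000 * 29 * 125 / (4 * 89915392)
k = 1.6126 uN/um


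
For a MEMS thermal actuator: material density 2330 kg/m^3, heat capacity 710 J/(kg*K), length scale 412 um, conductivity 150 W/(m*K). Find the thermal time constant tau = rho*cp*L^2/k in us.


Step 1: Convert L to m: L = 412e-6 m
Step 2: L^2 = (412e-6)^2 = 1.69744e-07 m^2
Step 3: tau = 2330 * 710 * 1.69744e-07 / 150 = 1.87205e-03 s
Step 4: Convert to microseconds (multiply by 1e6).
tau = 1872.05 us


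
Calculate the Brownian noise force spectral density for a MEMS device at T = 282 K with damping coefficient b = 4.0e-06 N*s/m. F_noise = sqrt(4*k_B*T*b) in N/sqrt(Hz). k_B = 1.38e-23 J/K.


Step 1: Compute 4 * k_B * T * b
= 4 * 1.38e-23 * 282 * 4.0e-06
= 6.2266e-26 N^2/Hz
Step 2: F_noise = sqrt(6.2266e-26)
F_noise = 2.50e-13 N/sqrt(Hz)


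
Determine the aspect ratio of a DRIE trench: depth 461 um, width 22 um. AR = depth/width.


Step 1: AR = depth / width
Step 2: AR = 461 / 22
AR = 21.0


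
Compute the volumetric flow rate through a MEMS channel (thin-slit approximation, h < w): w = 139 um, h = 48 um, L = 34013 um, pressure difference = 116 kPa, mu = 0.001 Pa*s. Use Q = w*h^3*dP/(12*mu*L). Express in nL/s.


Step 1: Convert all dimensions to SI (meters).
w = 139e-6 m, h = 48e-6 m, L = 34013e-6 m, dP = 116e3 Pa
Step 2: Q = w * h^3 * dP / (12 * mu * L)
Q = 139e-6 * (48e-6)^3 * 116e3 / (12 * 0.001 * 34013e-6) = 4.36888202e-09 m^3/s
Step 3: Convert Q from m^3/s to nL/s (1 m^3 = 1e12 nL, so multiply by 1e12).
Q = 4368.882 nL/s


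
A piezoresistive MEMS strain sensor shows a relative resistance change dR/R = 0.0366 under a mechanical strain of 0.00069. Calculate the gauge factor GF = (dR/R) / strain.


Step 1: Identify values.
dR/R = 0.0366, strain = 0.00069
Step 2: GF = (dR/R) / strain = 0.0366 / 0.00069
GF = 53.0


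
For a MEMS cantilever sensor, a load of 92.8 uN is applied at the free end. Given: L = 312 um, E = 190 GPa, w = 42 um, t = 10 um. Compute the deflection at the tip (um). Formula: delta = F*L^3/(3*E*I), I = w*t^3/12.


Step 1: Calculate the second moment of area.
I = w * t^3 / 12 = 42 * 10^3 / 12 = 3500.0 um^4
Step 2: Convert E to consistent units (1 GPa = 1000 uN/um^2).
E = 190 GPa = 190000 uN/um^2
Step 3: Calculate tip deflection.
delta = F * L^3 / (3 * E * I)
delta = 92.8 * 312^3 / (3 * 190000 * 3500.0)
delta = 1.4128 um


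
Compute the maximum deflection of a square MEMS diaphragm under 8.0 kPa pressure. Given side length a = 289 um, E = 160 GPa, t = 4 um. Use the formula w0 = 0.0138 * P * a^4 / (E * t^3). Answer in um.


Step 1: Convert pressure to compatible units (E is in GPa, so P in GPa).
P = 8.0 kPa = 8.0e-6 GPa
Step 2: Compute numerator: 0.0138 * P * a^4.
a^4 = 289^4 = 6975757441
numerator = 0.0138 * 8.0e-6 * 6975757441 = 7.7012e+02
Step 3: Compute denominator: E * t^3 = 160 * 4^3 = 10240
Step 4: w0 = numerator / denominator = 7.7012e+02 / 10240 = 0.0752 um


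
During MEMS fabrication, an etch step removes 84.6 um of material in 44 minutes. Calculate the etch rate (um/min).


Step 1: Etch rate = depth / time
Step 2: rate = 84.6 / 44
rate = 1.923 um/min


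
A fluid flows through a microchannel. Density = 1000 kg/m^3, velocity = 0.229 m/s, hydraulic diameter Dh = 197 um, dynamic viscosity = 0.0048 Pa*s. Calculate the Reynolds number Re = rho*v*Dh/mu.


Step 1: Convert Dh to meters: Dh = 197e-6 m
Step 2: Re = rho * v * Dh / mu
Re = 1000 * 0.229 * 197e-6 / 0.0048
Re = 9.399


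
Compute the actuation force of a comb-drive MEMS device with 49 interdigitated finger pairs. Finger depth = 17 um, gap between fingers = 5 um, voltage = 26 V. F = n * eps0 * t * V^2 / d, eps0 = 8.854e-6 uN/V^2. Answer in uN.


Step 1: Parameters: n=49, eps0=8.854e-6 uN/V^2, t=17 um, V=26 V, d=5 um
Step 2: V^2 = 676
Step 3: F = 49 * 8.854e-6 * 17 * 676 / 5
F = 0.997 uN


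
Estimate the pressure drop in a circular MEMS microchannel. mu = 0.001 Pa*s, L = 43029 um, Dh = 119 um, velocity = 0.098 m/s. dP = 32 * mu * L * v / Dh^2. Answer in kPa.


Step 1: Convert to SI: L = 43029e-6 m, Dh = 119e-6 m
Step 2: dP = 32 * 0.001 * 43029e-6 * 0.098 / (119e-6)^2
Step 3: dP = 9528.91 Pa
Step 4: Convert to kPa: dP = 9.53 kPa


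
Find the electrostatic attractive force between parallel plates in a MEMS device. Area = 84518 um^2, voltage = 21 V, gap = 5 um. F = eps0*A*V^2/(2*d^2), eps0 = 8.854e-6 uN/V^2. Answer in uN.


Step 1: Identify parameters.
eps0 = 8.854e-6 uN/V^2, A = 84518 um^2, V = 21 V, d = 5 um
Step 2: Compute V^2 = 21^2 = 441
Step 3: Compute d^2 = 5^2 = 25
Step 4: F = 0.5 * 8.854e-6 * 84518 * 441 / 25
F = 6.6 uN


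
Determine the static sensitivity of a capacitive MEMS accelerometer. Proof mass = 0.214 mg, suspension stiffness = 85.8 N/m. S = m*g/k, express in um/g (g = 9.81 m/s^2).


Step 1: Convert mass: m = 0.214 mg = 2.14e-07 kg
Step 2: S = m * g / k = 2.14e-07 * 9.81 / 85.8
Step 3: S = 2.45e-08 m/g
Step 4: Convert to um/g: S = 0.024 um/g


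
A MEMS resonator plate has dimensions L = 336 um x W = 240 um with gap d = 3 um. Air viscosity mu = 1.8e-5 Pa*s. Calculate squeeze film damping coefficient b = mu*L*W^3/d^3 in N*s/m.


Step 1: Convert to SI.
L = 336e-6 m, W = 240e-6 m, d = 3e-6 m
Step 2: W^3 = (240e-6)^3 = 1.38e-11 m^3
Step 3: d^3 = (3e-6)^3 = 2.70e-17 m^3
Step 4: b = 1.8e-5 * 336e-6 * 1.38e-11 / 2.70e-17
b = 3.10e-03 N*s/m


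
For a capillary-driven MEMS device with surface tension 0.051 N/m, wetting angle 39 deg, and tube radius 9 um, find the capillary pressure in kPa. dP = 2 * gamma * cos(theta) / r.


Step 1: cos(39 deg) = 0.7771
Step 2: Convert r to m: r = 9e-6 m
Step 3: dP = 2 * 0.051 * 0.7771 / 9e-6 = 8807.1 Pa
Step 4: Convert Pa to kPa (divide by 1000).
dP = 8.81 kPa


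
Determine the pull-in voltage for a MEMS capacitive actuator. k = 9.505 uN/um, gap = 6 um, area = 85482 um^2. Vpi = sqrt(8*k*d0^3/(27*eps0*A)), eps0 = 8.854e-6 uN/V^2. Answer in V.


Step 1: Compute numerator: 8 * k * d0^3 = 8 * 9.505 * 6^3 = 16424.64
Step 2: Compute denominator: 27 * eps0 * A = 27 * 8.854e-6 * 85482 = 20.435156
Step 3: Vpi = sqrt(16424.64 / 20.435156)
Vpi = 28.35 V


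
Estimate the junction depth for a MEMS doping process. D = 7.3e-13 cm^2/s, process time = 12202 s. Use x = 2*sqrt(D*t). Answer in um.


Step 1: Compute D*t = 7.3e-13 * 12202 = 8.90746e-09 cm^2
Step 2: sqrt(D*t) = 9.43793e-05 cm
Step 3: x = 2 * 9.43793e-05 cm = 1.887586e-04 cm
Step 4: Convert to um (1 cm = 1e4 um): x = 1.888 um


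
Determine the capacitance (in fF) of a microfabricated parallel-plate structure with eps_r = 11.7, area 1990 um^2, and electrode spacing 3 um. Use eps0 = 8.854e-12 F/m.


Step 1: Convert area to m^2: A = 1990e-12 m^2
Step 2: Convert gap to m: d = 3e-6 m
Step 3: C = eps0 * eps_r * A / d
C = 8.854e-12 * 11.7 * 1990e-12 / 3e-6
Step 4: Convert to fF (multiply by 1e15).
C = 68.72 fF


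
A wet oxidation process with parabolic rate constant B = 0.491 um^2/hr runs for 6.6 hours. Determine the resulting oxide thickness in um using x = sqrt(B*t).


Step 1: Compute B*t = 0.491 * 6.6 = 3.2406
Step 2: x = sqrt(3.2406)
x = 1.8 um


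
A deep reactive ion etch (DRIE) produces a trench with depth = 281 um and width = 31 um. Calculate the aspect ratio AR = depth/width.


Step 1: AR = depth / width
Step 2: AR = 281 / 31
AR = 9.1


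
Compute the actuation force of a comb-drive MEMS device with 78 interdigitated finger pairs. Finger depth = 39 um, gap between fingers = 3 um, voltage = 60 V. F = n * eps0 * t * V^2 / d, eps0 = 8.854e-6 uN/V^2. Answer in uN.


Step 1: Parameters: n=78, eps0=8.854e-6 uN/V^2, t=39 um, V=60 V, d=3 um
Step 2: V^2 = 3600
Step 3: F = 78 * 8.854e-6 * 39 * 3600 / 3
F = 32.321 uN


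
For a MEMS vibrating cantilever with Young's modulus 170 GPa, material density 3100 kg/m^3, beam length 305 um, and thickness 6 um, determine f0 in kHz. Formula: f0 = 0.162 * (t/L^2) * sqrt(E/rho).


Step 1: Convert units to SI.
t_SI = 6e-6 m, L_SI = 305e-6 m
Step 2: Calculate sqrt(E/rho).
sqrt(170e9 / 3100) = 7405.32 m/s
Step 3: Compute f0.
f0 = 0.162 * 6e-6 / (305e-6)^2 * 7405.32 = 77376.7 Hz = 77.38 kHz


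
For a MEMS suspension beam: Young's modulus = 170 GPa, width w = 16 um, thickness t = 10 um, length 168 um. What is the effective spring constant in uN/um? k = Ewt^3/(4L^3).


Step 1: Convert E to consistent units (1 GPa = 1000 uN/um^2).
E = 170 GPa = 170000 uN/um^2
Step 2: Compute t^3 = 10^3 = 1000
Step 3: Compute L^3 = 168^3 = 4741632
Step 4: k = 170000 * 16 * 1000 / (4 * 4741632)
k = 143.4105 uN/um


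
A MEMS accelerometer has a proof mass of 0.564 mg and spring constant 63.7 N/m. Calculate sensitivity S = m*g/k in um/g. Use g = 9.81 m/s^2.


Step 1: Convert mass: m = 0.564 mg = 5.64e-07 kg
Step 2: S = m * g / k = 5.64e-07 * 9.81 / 63.7
Step 3: S = 8.69e-08 m/g
Step 4: Convert to um/g: S = 0.087 um/g


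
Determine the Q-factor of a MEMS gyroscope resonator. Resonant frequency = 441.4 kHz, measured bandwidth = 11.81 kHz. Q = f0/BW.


Step 1: Q = f0 / bandwidth
Step 2: Q = 441.4 / 11.81
Q = 37.4


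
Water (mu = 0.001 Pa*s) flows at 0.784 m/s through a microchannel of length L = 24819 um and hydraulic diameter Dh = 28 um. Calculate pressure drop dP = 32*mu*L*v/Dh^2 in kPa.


Step 1: Convert to SI: L = 24819e-6 m, Dh = 28e-6 m
Step 2: dP = 32 * 0.001 * 24819e-6 * 0.784 / (28e-6)^2
Step 3: dP = 794208.00 Pa
Step 4: Convert to kPa: dP = 794.21 kPa


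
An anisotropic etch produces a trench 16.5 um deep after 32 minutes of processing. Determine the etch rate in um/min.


Step 1: Etch rate = depth / time
Step 2: rate = 16.5 / 32
rate = 0.516 um/min


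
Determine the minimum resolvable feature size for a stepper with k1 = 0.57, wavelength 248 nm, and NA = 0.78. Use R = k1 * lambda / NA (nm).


Step 1: Identify values: k1 = 0.57, lambda = 248 nm, NA = 0.78
Step 2: R = k1 * lambda / NA
R = 0.57 * 248 / 0.78
R = 181.2 nm


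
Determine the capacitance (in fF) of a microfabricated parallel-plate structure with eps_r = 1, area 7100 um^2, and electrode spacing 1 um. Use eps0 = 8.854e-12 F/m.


Step 1: Convert area to m^2: A = 7100e-12 m^2
Step 2: Convert gap to m: d = 1e-6 m
Step 3: C = eps0 * eps_r * A / d
C = 8.854e-12 * 1 * 7100e-12 / 1e-6
Step 4: Convert to fF (multiply by 1e15).
C = 62.86 fF


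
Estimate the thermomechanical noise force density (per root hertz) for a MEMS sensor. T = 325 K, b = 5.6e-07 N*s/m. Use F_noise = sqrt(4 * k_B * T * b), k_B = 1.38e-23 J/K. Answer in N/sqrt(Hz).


Step 1: Compute 4 * k_B * T * b
= 4 * 1.38e-23 * 325 * 5.6e-07
= 1.0046e-26 N^2/Hz
Step 2: F_noise = sqrt(1.0046e-26)
F_noise = 1.00e-13 N/sqrt(Hz)


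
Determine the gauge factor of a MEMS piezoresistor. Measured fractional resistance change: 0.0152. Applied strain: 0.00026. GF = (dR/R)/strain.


Step 1: Identify values.
dR/R = 0.0152, strain = 0.00026
Step 2: GF = (dR/R) / strain = 0.0152 / 0.00026
GF = 58.5


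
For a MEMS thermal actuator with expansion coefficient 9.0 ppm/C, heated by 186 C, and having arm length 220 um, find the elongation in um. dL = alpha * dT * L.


Step 1: Convert CTE: alpha = 9.0 ppm/C = 9.0e-6 /C
Step 2: dL = 9.0e-6 * 186 * 220
dL = 0.3683 um


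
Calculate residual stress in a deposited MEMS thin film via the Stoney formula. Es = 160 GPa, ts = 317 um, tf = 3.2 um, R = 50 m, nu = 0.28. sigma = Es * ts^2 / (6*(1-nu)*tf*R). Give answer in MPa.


Step 1: Compute numerator: Es * ts^2 = 160 * 317^2 = 16078240 (GPa*um^2)
Step 2: Compute denominator (R in um): 6*(1-nu)*tf*R = 6*0.72*3.2*50e6 = 691200000.0 (um^2)
Step 3: sigma (GPa) = 16078240 / 691200000.0 = 2.3261e-02 GPa
Step 4: Convert to MPa (x1000): sigma = 23.3 MPa


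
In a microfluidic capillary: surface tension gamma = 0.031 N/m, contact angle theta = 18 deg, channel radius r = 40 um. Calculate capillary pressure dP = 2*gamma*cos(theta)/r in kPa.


Step 1: cos(18 deg) = 0.9511
Step 2: Convert r to m: r = 40e-6 m
Step 3: dP = 2 * 0.031 * 0.9511 / 40e-6 = 1474.2 Pa
Step 4: Convert Pa to kPa (divide by 1000).
dP = 1.47 kPa


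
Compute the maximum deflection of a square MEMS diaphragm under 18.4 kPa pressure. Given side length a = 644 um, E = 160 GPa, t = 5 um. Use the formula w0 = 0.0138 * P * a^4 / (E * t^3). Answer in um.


Step 1: Convert pressure to compatible units (E is in GPa, so P in GPa).
P = 18.4 kPa = 18.4e-6 GPa
Step 2: Compute numerator: 0.0138 * P * a^4.
a^4 = 644^4 = 172005949696
numerator = 0.0138 * 18.4e-6 * 172005949696 = 4.367575e+04
Step 3: Compute denominator: E * t^3 = 160 * 5^3 = 20000
Step 4: w0 = numerator / denominator = 4.367575e+04 / 20000 = 2.1838 um


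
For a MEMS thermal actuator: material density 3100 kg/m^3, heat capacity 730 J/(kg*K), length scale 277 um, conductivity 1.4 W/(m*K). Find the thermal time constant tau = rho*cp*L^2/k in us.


Step 1: Convert L to m: L = 277e-6 m
Step 2: L^2 = (277e-6)^2 = 7.6729e-08 m^2
Step 3: tau = 3100 * 730 * 7.6729e-08 / 1.4 = 1.2402694786e-01 s
Step 4: Convert to microseconds (multiply by 1e6).
tau = 124026.948 us


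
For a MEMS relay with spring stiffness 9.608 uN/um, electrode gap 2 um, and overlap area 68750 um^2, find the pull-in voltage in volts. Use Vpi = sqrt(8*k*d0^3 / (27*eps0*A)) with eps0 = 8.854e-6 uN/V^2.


Step 1: Compute numerator: 8 * k * d0^3 = 8 * 9.608 * 2^3 = 614.912
Step 2: Compute denominator: 27 * eps0 * A = 27 * 8.854e-6 * 68750 = 16.435238
Step 3: Vpi = sqrt(614.912 / 16.435238)
Vpi = 6.12 V


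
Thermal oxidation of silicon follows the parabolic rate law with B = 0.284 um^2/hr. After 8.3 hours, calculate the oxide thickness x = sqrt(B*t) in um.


Step 1: Compute B*t = 0.284 * 8.3 = 2.3572
Step 2: x = sqrt(2.3572)
x = 1.535 um


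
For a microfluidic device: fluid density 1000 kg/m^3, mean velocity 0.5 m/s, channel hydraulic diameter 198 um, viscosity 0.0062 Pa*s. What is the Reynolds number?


Step 1: Convert Dh to meters: Dh = 198e-6 m
Step 2: Re = rho * v * Dh / mu
Re = 1000 * 0.5 * 198e-6 / 0.0062
Re = 15.968


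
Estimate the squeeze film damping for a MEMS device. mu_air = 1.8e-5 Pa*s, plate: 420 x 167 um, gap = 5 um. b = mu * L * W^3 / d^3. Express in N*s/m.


Step 1: Convert to SI.
L = 420e-6 m, W = 167e-6 m, d = 5e-6 m
Step 2: W^3 = (167e-6)^3 = 4.66e-12 m^3
Step 3: d^3 = (5e-6)^3 = 1.25e-16 m^3
Step 4: b = 1.8e-5 * 420e-6 * 4.66e-12 / 1.25e-16
b = 2.82e-04 N*s/m


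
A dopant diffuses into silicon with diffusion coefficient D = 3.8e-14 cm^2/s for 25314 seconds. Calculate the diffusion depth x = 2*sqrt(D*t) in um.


Step 1: Compute D*t = 3.8e-14 * 25314 = 9.61932e-10 cm^2
Step 2: sqrt(D*t) = 3.102e-05 cm
Step 3: x = 2 * 3.102e-05 cm = 6.204e-05 cm
Step 4: Convert to um (1 cm = 1e4 um): x = 0.62 um


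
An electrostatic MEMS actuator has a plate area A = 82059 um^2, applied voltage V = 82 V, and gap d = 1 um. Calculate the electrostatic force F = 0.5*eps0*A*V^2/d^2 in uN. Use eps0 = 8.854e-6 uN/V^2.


Step 1: Identify parameters.
eps0 = 8.854e-6 uN/V^2, A = 82059 um^2, V = 82 V, d = 1 um
Step 2: Compute V^2 = 82^2 = 6724
Step 3: Compute d^2 = 1^2 = 1
Step 4: F = 0.5 * 8.854e-6 * 82059 * 6724 / 1
F = 2442.662 uN


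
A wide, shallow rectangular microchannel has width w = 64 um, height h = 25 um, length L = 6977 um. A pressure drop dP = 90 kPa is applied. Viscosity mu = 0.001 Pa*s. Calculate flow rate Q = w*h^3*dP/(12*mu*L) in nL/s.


Step 1: Convert all dimensions to SI (meters).
w = 64e-6 m, h = 25e-6 m, L = 6977e-6 m, dP = 90e3 Pa
Step 2: Q = w * h^3 * dP / (12 * mu * L)
Q = 64e-6 * (25e-6)^3 * 90e3 / (12 * 0.001 * 6977e-6) = 1.07496058e-09 m^3/s
Step 3: Convert Q from m^3/s to nL/s (1 m^3 = 1e12 nL, so multiply by 1e12).
Q = 1074.961 nL/s


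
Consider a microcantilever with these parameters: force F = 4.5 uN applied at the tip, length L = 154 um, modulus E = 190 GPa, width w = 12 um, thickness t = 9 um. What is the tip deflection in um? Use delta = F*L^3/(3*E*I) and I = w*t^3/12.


Step 1: Calculate the second moment of area.
I = w * t^3 / 12 = 12 * 9^3 / 12 = 729.0 um^4
Step 2: Convert E to consistent units (1 GPa = 1000 uN/um^2).
E = 190 GPa = 190000 uN/um^2
Step 3: Calculate tip deflection.
delta = F * L^3 / (3 * E * I)
delta = 4.5 * 154^3 / (3 * 190000 * 729.0)
delta = 0.0396 um


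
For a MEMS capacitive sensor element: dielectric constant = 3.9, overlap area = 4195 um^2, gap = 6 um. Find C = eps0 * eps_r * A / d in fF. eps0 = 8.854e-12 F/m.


Step 1: Convert area to m^2: A = 4195e-12 m^2
Step 2: Convert gap to m: d = 6e-6 m
Step 3: C = eps0 * eps_r * A / d
C = 8.854e-12 * 3.9 * 4195e-12 / 6e-6
Step 4: Convert to fF (multiply by 1e15).
C = 24.14 fF


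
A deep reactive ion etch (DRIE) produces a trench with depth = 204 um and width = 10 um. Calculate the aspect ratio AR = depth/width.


Step 1: AR = depth / width
Step 2: AR = 204 / 10
AR = 20.4


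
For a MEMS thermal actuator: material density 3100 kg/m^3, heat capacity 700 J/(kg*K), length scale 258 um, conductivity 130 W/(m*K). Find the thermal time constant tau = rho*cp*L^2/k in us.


Step 1: Convert L to m: L = 258e-6 m
Step 2: L^2 = (258e-6)^2 = 6.6564e-08 m^2
Step 3: tau = 3100 * 700 * 6.6564e-08 / 130 = 1.11110677e-03 s
Step 4: Convert to microseconds (multiply by 1e6).
tau = 1111.107 us


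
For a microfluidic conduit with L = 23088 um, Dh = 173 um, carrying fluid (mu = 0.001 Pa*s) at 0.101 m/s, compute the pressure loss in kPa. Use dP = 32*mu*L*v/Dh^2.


Step 1: Convert to SI: L = 23088e-6 m, Dh = 173e-6 m
Step 2: dP = 32 * 0.001 * 23088e-6 * 0.101 / (173e-6)^2
Step 3: dP = 2493.25 Pa
Step 4: Convert to kPa: dP = 2.49 kPa


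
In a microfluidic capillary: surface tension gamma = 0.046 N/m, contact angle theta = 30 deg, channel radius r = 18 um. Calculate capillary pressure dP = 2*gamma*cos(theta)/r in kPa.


Step 1: cos(30 deg) = 0.866
Step 2: Convert r to m: r = 18e-6 m
Step 3: dP = 2 * 0.046 * 0.866 / 18e-6 = 4426.2 Pa
Step 4: Convert Pa to kPa (divide by 1000).
dP = 4.43 kPa


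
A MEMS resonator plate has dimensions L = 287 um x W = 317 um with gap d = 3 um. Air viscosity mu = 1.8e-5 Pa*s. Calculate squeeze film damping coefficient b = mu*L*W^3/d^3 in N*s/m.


Step 1: Convert to SI.
L = 287e-6 m, W = 317e-6 m, d = 3e-6 m
Step 2: W^3 = (317e-6)^3 = 3.19e-11 m^3
Step 3: d^3 = (3e-6)^3 = 2.70e-17 m^3
Step 4: b = 1.8e-5 * 287e-6 * 3.19e-11 / 2.70e-17
b = 6.09e-03 N*s/m


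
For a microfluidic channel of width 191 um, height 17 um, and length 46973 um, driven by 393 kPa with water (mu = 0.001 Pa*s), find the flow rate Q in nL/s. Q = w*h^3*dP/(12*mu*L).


Step 1: Convert all dimensions to SI (meters).
w = 191e-6 m, h = 17e-6 m, L = 46973e-6 m, dP = 393e3 Pa
Step 2: Q = w * h^3 * dP / (12 * mu * L)
Q = 191e-6 * (17e-6)^3 * 393e3 / (12 * 0.001 * 46973e-6) = 6.5424911e-10 m^3/s
Step 3: Convert Q from m^3/s to nL/s (1 m^3 = 1e12 nL, so multiply by 1e12).
Q = 654.249 nL/s


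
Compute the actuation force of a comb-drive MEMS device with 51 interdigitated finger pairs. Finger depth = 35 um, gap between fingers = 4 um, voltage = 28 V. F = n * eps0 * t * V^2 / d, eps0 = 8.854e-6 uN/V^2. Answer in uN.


Step 1: Parameters: n=51, eps0=8.854e-6 uN/V^2, t=35 um, V=28 V, d=4 um
Step 2: V^2 = 784
Step 3: F = 51 * 8.854e-6 * 35 * 784 / 4
F = 3.098 uN


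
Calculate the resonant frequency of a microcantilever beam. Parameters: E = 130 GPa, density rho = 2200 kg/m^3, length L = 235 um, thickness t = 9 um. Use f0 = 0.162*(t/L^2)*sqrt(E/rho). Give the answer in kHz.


Step 1: Convert units to SI.
t_SI = 9e-6 m, L_SI = 235e-6 m
Step 2: Calculate sqrt(E/rho).
sqrt(130e9 / 2200) = 7687.06 m/s
Step 3: Compute f0.
f0 = 0.162 * 9e-6 / (235e-6)^2 * 7687.06 = 202946.7 Hz = 202.95 kHz


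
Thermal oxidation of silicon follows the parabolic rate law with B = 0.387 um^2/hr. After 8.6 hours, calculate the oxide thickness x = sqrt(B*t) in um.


Step 1: Compute B*t = 0.387 * 8.6 = 3.3282
Step 2: x = sqrt(3.3282)
x = 1.824 um


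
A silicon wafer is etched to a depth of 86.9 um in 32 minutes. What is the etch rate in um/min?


Step 1: Etch rate = depth / time
Step 2: rate = 86.9 / 32
rate = 2.716 um/min


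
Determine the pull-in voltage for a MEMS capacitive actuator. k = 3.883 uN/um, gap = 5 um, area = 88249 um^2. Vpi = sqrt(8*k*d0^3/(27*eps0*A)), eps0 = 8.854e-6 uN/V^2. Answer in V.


Step 1: Compute numerator: 8 * k * d0^3 = 8 * 3.883 * 5^3 = 3883.0
Step 2: Compute denominator: 27 * eps0 * A = 27 * 8.854e-6 * 88249 = 21.096629
Step 3: Vpi = sqrt(3883.0 / 21.096629)
Vpi = 13.57 V


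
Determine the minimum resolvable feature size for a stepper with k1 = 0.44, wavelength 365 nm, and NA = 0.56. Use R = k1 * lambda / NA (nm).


Step 1: Identify values: k1 = 0.44, lambda = 365 nm, NA = 0.56
Step 2: R = k1 * lambda / NA
R = 0.44 * 365 / 0.56
R = 286.8 nm


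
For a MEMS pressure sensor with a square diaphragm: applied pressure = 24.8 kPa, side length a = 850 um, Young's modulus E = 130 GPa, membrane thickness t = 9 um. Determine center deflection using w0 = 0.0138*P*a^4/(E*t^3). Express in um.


Step 1: Convert pressure to compatible units (E is in GPa, so P in GPa).
P = 24.8 kPa = 24.8e-6 GPa
Step 2: Compute numerator: 0.0138 * P * a^4.
a^4 = 850^4 = 522006250000
numerator = 0.0138 * 24.8e-6 * 522006250000 = 1.786514e+05
Step 3: Compute denominator: E * t^3 = 130 * 9^3 = 94770
Step 4: w0 = numerator / denominator = 1.786514e+05 / 94770 = 1.8851 um


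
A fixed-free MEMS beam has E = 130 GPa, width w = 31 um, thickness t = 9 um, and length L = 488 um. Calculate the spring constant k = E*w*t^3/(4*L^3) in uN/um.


Step 1: Convert E to consistent units (1 GPa = 1000 uN/um^2).
E = 130 GPa = 130000 uN/um^2
Step 2: Compute t^3 = 9^3 = 729
Step 3: Compute L^3 = 488^3 = 116214272
Step 4: k = 130000 * 31 * 729 / (4 * 116214272)
k = 6.3199 uN/um


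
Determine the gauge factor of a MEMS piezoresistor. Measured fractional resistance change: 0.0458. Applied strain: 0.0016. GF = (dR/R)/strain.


Step 1: Identify values.
dR/R = 0.0458, strain = 0.0016
Step 2: GF = (dR/R) / strain = 0.0458 / 0.0016
GF = 28.6


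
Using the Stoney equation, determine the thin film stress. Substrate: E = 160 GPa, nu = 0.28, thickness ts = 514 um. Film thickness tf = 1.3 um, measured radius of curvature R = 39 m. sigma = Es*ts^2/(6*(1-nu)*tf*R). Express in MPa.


Step 1: Compute numerator: Es * ts^2 = 160 * 514^2 = 42271360 (GPa*um^2)
Step 2: Compute denominator (R in um): 6*(1-nu)*tf*R = 6*0.72*1.3*39e6 = 219024000.0 (um^2)
Step 3: sigma (GPa) = 42271360 / 219024000.0 = 1.92999e-01 GPa
Step 4: Convert to MPa (x1000): sigma = 193.0 MPa


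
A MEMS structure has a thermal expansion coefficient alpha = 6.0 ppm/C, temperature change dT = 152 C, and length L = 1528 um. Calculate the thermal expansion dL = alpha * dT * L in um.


Step 1: Convert CTE: alpha = 6.0 ppm/C = 6.0e-6 /C
Step 2: dL = 6.0e-6 * 152 * 1528
dL = 1.3935 um


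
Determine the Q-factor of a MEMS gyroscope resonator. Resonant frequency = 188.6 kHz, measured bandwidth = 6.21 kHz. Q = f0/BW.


Step 1: Q = f0 / bandwidth
Step 2: Q = 188.6 / 6.21
Q = 30.4


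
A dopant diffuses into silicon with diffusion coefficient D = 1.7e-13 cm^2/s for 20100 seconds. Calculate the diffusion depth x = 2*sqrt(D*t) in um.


Step 1: Compute D*t = 1.7e-13 * 20100 = 3.417e-09 cm^2
Step 2: sqrt(D*t) = 5.84551e-05 cm
Step 3: x = 2 * 5.84551e-05 cm = 1.169102e-04 cm
Step 4: Convert to um (1 cm = 1e4 um): x = 1.169 um


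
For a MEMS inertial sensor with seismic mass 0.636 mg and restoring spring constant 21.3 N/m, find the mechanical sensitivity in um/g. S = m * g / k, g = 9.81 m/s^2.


Step 1: Convert mass: m = 0.636 mg = 6.36e-07 kg
Step 2: S = m * g / k = 6.36e-07 * 9.81 / 21.3
Step 3: S = 2.93e-07 m/g
Step 4: Convert to um/g: S = 0.293 um/g


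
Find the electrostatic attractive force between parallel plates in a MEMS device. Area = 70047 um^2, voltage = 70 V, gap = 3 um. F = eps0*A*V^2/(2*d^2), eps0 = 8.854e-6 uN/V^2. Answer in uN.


Step 1: Identify parameters.
eps0 = 8.854e-6 uN/V^2, A = 70047 um^2, V = 70 V, d = 3 um
Step 2: Compute V^2 = 70^2 = 4900
Step 3: Compute d^2 = 3^2 = 9
Step 4: F = 0.5 * 8.854e-6 * 70047 * 4900 / 9
F = 168.831 uN


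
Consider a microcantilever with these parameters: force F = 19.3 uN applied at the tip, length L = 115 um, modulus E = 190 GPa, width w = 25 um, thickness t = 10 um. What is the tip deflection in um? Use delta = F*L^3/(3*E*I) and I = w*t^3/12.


Step 1: Calculate the second moment of area.
I = w * t^3 / 12 = 25 * 10^3 / 12 = 2083.3333 um^4
Step 2: Convert E to consistent units (1 GPa = 1000 uN/um^2).
E = 190 GPa = 190000 uN/um^2
Step 3: Calculate tip deflection.
delta = F * L^3 / (3 * E * I)
delta = 19.3 * 115^3 / (3 * 190000 * 2083.3333)
delta = 0.0247 um


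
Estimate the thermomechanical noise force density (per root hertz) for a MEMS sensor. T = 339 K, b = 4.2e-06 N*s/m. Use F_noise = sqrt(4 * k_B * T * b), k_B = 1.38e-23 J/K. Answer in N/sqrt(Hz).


Step 1: Compute 4 * k_B * T * b
= 4 * 1.38e-23 * 339 * 4.2e-06
= 7.8594e-26 N^2/Hz
Step 2: F_noise = sqrt(7.8594e-26)
F_noise = 2.80e-13 N/sqrt(Hz)


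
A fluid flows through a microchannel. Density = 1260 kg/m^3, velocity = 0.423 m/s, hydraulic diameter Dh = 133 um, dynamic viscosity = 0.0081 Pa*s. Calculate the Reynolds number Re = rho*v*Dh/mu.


Step 1: Convert Dh to meters: Dh = 133e-6 m
Step 2: Re = rho * v * Dh / mu
Re = 1260 * 0.423 * 133e-6 / 0.0081
Re = 8.751


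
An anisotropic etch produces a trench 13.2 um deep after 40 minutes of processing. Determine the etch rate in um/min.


Step 1: Etch rate = depth / time
Step 2: rate = 13.2 / 40
rate = 0.33 um/min


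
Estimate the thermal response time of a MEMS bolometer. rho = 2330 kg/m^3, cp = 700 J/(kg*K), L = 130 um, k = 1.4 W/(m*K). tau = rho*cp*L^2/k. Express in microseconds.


Step 1: Convert L to m: L = 130e-6 m
Step 2: L^2 = (130e-6)^2 = 1.69e-08 m^2
Step 3: tau = 2330 * 700 * 1.69e-08 / 1.4 = 1.96885e-02 s
Step 4: Convert to microseconds (multiply by 1e6).
tau = 19688.5 us


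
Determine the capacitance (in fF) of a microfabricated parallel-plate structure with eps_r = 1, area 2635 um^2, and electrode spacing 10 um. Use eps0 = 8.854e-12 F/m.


Step 1: Convert area to m^2: A = 2635e-12 m^2
Step 2: Convert gap to m: d = 10e-6 m
Step 3: C = eps0 * eps_r * A / d
C = 8.854e-12 * 1 * 2635e-12 / 10e-6
Step 4: Convert to fF (multiply by 1e15).
C = 2.33 fF


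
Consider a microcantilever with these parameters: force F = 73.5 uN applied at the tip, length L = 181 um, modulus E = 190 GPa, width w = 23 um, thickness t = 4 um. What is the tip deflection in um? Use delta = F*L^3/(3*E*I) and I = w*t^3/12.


Step 1: Calculate the second moment of area.
I = w * t^3 / 12 = 23 * 4^3 / 12 = 122.6667 um^4
Step 2: Convert E to consistent units (1 GPa = 1000 uN/um^2).
E = 190 GPa = 190000 uN/um^2
Step 3: Calculate tip deflection.
delta = F * L^3 / (3 * E * I)
delta = 73.5 * 181^3 / (3 * 190000 * 122.6667)
delta = 6.2334 um
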